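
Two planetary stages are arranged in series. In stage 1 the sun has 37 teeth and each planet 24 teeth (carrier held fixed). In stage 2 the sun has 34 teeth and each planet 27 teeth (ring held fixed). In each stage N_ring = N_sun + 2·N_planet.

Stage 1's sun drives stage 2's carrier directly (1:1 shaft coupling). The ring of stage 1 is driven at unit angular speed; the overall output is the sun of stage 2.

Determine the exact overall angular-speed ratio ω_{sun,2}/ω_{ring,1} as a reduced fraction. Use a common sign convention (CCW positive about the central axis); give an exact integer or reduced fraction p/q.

Stage 1: N_ring = 37 + 2·24 = 85
Stage 1: 37(ω_s−ω_c) = −85(ω_r−ω_c),  ω_c=0, ω_r=1
Stage 1: ω_s = 0 − (85/37)(1−0) = -85/37
  ⇒ ω_s¹/ω_r¹ = -85/37
Stage 2: N_ring = 34 + 2·27 = 88
Stage 2: 34(ω_s−ω_c) = −88(ω_r−ω_c),  ω_r=0, ω_c=1
Stage 2: ω_s = 1 − (88/34)(0−1) = 61/17
  ⇒ ω_s²/ω_c² = 61/17
Coupling ω_c² = ω_s¹ ⇒ overall = -85/37 × 61/17 = -305/37

-305/37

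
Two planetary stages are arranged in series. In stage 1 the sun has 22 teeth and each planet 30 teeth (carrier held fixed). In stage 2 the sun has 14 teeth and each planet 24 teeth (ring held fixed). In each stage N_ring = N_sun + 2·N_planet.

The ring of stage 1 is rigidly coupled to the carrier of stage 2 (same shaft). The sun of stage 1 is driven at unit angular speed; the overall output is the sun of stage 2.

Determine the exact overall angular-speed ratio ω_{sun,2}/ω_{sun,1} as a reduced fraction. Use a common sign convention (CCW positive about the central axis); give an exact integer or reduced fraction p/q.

Stage 1: N_ring = 22 + 2·30 = 82
Stage 1: 22(ω_s−ω_c) = −82(ω_r−ω_c),  ω_c=0, ω_s=1
Stage 1: ω_r = 0 − (22/82)(1−0) = -11/41
  ⇒ ω_r¹/ω_s¹ = -11/41
Stage 2: N_ring = 14 + 2·24 = 62
Stage 2: 14(ω_s−ω_c) = −62(ω_r−ω_c),  ω_r=0, ω_c=1
Stage 2: ω_s = 1 − (62/14)(0−1) = 38/7
  ⇒ ω_s²/ω_c² = 38/7
Coupling ω_c² = ω_r¹ ⇒ overall = -11/41 × 38/7 = -418/287

-418/287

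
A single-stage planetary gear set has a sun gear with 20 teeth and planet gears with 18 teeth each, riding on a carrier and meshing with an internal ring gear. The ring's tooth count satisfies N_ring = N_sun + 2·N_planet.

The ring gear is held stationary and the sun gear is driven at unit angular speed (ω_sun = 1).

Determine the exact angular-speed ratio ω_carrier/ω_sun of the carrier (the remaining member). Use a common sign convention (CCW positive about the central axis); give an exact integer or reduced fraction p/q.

N_ring = 20 + 2·18 = 56
20(ω_s−ω_c) = −56(ω_r−ω_c),  ω_r=0, ω_s=1
20(1−ω_c) = −56(0−ω_c)  ⇒  76ω_c = 20  ⇒  ω_c = 5/19
ω_c/ω_s = 5/19

5/19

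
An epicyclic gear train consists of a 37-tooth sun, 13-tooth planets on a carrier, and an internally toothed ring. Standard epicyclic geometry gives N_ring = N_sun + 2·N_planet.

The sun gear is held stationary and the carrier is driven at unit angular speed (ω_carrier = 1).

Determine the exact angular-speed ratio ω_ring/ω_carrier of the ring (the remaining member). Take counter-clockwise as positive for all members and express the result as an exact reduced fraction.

100/63

N_ring = 37 + 2·13 = 63
37(ω_s−ω_c) = −63(ω_r−ω_c),  ω_s=0, ω_c=1
ω_r = 1 − (37/63)(0−1) = 100/63
ω_r/ω_c = 100/63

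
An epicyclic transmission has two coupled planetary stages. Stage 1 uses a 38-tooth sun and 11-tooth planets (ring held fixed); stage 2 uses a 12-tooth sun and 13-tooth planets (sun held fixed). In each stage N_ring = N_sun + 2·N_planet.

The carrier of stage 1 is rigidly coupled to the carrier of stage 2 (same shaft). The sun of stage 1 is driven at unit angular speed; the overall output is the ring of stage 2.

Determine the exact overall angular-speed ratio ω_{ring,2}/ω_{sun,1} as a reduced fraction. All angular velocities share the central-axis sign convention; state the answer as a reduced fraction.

25/49

Stage 1: N_ring = 38 + 2·11 = 60
Stage 1: 38(ω_s−ω_c) = −60(ω_r−ω_c),  ω_r=0, ω_s=1
Stage 1: 38(1−ω_c) = −60(0−ω_c)  ⇒  98ω_c = 38  ⇒  ω_c = 19/49
  ⇒ ω_c¹/ω_s¹ = 19/49
Stage 2: N_ring = 12 + 2·13 = 38
Stage 2: 12(ω_s−ω_c) = −38(ω_r−ω_c),  ω_s=0, ω_c=1
Stage 2: ω_r = 1 − (12/38)(0−1) = 25/19
  ⇒ ω_r²/ω_c² = 25/19
Coupling ω_c² = ω_c¹ ⇒ overall = 19/49 × 25/19 = 25/49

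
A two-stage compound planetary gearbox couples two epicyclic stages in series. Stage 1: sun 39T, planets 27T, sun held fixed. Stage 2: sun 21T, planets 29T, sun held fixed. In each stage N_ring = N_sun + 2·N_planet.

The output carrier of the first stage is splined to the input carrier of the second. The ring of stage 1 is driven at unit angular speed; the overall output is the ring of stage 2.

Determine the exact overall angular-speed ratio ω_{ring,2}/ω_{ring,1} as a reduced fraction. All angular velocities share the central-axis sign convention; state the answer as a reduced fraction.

Stage 1: N_ring = 39 + 2·27 = 93
Stage 1: 39(ω_s−ω_c) = −93(ω_r−ω_c),  ω_s=0, ω_r=1
Stage 1: 39(0−ω_c) = −93(1−ω_c)  ⇒  132ω_c = 93  ⇒  ω_c = 31/44
  ⇒ ω_c¹/ω_r¹ = 31/44
Stage 2: N_ring = 21 + 2·29 = 79
Stage 2: 21(ω_s−ω_c) = −79(ω_r−ω_c),  ω_s=0, ω_c=1
Stage 2: ω_r = 1 − (21/79)(0−1) = 100/79
  ⇒ ω_r²/ω_c² = 100/79
Coupling ω_c² = ω_c¹ ⇒ overall = 31/44 × 100/79 = 775/869

775/869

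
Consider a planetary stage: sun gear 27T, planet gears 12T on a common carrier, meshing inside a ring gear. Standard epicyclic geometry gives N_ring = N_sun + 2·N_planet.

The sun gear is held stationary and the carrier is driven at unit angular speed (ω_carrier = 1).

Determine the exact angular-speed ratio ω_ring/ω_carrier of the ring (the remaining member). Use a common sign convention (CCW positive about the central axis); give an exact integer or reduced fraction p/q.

26/17

N_ring = 27 + 2·12 = 51
27(ω_s−ω_c) = −51(ω_r−ω_c),  ω_s=0, ω_c=1
ω_r = 1 − (27/51)(0−1) = 26/17
ω_r/ω_c = 26/17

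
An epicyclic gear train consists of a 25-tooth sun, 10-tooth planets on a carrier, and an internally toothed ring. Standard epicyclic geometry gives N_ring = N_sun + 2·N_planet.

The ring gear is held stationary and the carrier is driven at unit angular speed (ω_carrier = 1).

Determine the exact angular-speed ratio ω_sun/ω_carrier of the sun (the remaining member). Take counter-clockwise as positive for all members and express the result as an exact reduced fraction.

14/5

N_ring = 25 + 2·10 = 45
25(ω_s−ω_c) = −45(ω_r−ω_c),  ω_r=0, ω_c=1
ω_s = 1 − (45/25)(0−1) = 14/5
ω_s/ω_c = 14/5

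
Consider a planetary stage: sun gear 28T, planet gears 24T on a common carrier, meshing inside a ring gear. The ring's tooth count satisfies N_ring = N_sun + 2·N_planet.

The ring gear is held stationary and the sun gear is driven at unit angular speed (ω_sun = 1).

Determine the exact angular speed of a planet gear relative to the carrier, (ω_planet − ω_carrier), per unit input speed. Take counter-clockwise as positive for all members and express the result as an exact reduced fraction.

N_ring = 28 + 2·24 = 76
28(ω_s−ω_c) = −76(ω_r−ω_c),  ω_r=0, ω_s=1
28(1−ω_c) = −76(0−ω_c)  ⇒  104ω_c = 28  ⇒  ω_c = 7/26
sun–planet: 28·(1−7/26) = −24·(ω_p−ω_c)  ⇒  ω_p−ω_c = −(28/24)·(19/26) = -133/156

-133/156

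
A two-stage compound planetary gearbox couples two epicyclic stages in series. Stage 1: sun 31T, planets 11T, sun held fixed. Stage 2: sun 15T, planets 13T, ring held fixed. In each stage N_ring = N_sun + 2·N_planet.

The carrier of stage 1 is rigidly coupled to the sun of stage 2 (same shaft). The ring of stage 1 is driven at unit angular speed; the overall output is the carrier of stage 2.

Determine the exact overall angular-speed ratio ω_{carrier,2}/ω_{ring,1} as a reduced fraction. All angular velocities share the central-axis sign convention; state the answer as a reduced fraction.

265/1568

Stage 1: N_ring = 31 + 2·11 = 53
Stage 1: 31(ω_s−ω_c) = −53(ω_r−ω_c),  ω_s=0, ω_r=1
Stage 1: 31(0−ω_c) = −53(1−ω_c)  ⇒  84ω_c = 53  ⇒  ω_c = 53/84
  ⇒ ω_c¹/ω_r¹ = 53/84
Stage 2: N_ring = 15 + 2·13 = 41
Stage 2: 15(ω_s−ω_c) = −41(ω_r−ω_c),  ω_r=0, ω_s=1
Stage 2: 15(1−ω_c) = −41(0−ω_c)  ⇒  56ω_c = 15  ⇒  ω_c = 15/56
  ⇒ ω_c²/ω_s² = 15/56
Coupling ω_s² = ω_c¹ ⇒ overall = 53/84 × 15/56 = 265/1568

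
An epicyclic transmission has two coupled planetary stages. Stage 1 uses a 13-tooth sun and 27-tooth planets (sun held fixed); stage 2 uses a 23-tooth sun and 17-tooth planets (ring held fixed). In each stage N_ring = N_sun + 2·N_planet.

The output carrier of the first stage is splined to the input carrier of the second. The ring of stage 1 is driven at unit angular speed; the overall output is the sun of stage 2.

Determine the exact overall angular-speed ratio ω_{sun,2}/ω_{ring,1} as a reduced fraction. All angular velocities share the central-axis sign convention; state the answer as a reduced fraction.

67/23

Stage 1: N_ring = 13 + 2·27 = 67
Stage 1: 13(ω_s−ω_c) = −67(ω_r−ω_c),  ω_s=0, ω_r=1
Stage 1: 13(0−ω_c) = −67(1−ω_c)  ⇒  80ω_c = 67  ⇒  ω_c = 67/80
  ⇒ ω_c¹/ω_r¹ = 67/80
Stage 2: N_ring = 23 + 2·17 = 57
Stage 2: 23(ω_s−ω_c) = −57(ω_r−ω_c),  ω_r=0, ω_c=1
Stage 2: ω_s = 1 − (57/23)(0−1) = 80/23
  ⇒ ω_s²/ω_c² = 80/23
Coupling ω_c² = ω_c¹ ⇒ overall = 67/80 × 80/23 = 67/23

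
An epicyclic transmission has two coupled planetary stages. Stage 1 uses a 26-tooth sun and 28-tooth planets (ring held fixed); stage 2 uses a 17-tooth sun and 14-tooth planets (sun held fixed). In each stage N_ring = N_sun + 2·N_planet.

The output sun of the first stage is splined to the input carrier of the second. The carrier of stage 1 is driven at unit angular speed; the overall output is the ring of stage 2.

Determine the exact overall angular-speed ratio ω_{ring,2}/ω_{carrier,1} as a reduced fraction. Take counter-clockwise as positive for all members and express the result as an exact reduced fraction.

Stage 1: N_ring = 26 + 2·28 = 82
Stage 1: 26(ω_s−ω_c) = −82(ω_r−ω_c),  ω_r=0, ω_c=1
Stage 1: ω_s = 1 − (82/26)(0−1) = 54/13
  ⇒ ω_s¹/ω_c¹ = 54/13
Stage 2: N_ring = 17 + 2·14 = 45
Stage 2: 17(ω_s−ω_c) = −45(ω_r−ω_c),  ω_s=0, ω_c=1
Stage 2: ω_r = 1 − (17/45)(0−1) = 62/45
  ⇒ ω_r²/ω_c² = 62/45
Coupling ω_c² = ω_s¹ ⇒ overall = 54/13 × 62/45 = 372/65

372/65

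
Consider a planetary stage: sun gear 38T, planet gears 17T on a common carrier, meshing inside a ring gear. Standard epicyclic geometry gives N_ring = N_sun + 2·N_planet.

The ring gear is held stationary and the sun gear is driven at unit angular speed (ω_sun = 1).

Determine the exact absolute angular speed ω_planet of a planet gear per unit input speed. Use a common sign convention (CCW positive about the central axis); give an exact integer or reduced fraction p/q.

-19/17

N_ring = 38 + 2·17 = 72
38(ω_s−ω_c) = −72(ω_r−ω_c),  ω_r=0, ω_s=1
38(1−ω_c) = −72(0−ω_c)  ⇒  110ω_c = 38  ⇒  ω_c = 19/55
sun–planet: 38·(1−19/55) = −17·(ω_p−ω_c)  ⇒  ω_p−ω_c = −(38/17)·(36/55) = -1368/935
ω_p = 19/55 − 1368/935 = -19/17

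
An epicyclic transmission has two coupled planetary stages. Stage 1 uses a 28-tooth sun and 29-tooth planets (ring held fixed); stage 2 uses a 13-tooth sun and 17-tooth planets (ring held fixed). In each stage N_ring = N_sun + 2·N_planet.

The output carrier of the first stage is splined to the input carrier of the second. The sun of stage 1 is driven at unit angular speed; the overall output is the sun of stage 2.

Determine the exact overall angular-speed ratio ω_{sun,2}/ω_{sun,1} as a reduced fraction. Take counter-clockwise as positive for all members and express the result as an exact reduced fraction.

280/247

Stage 1: N_ring = 28 + 2·29 = 86
Stage 1: 28(ω_s−ω_c) = −86(ω_r−ω_c),  ω_r=0, ω_s=1
Stage 1: 28(1−ω_c) = −86(0−ω_c)  ⇒  114ω_c = 28  ⇒  ω_c = 14/57
  ⇒ ω_c¹/ω_s¹ = 14/57
Stage 2: N_ring = 13 + 2·17 = 47
Stage 2: 13(ω_s−ω_c) = −47(ω_r−ω_c),  ω_r=0, ω_c=1
Stage 2: ω_s = 1 − (47/13)(0−1) = 60/13
  ⇒ ω_s²/ω_c² = 60/13
Coupling ω_c² = ω_c¹ ⇒ overall = 14/57 × 60/13 = 280/247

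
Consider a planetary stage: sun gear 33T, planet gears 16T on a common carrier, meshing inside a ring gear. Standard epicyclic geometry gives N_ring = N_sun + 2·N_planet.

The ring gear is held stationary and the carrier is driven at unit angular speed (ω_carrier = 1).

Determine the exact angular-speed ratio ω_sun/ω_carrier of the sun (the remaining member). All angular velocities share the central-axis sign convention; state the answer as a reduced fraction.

N_ring = 33 + 2·16 = 65
33(ω_s−ω_c) = −65(ω_r−ω_c),  ω_r=0, ω_c=1
ω_s = 1 − (65/33)(0−1) = 98/33
ω_s/ω_c = 98/33

98/33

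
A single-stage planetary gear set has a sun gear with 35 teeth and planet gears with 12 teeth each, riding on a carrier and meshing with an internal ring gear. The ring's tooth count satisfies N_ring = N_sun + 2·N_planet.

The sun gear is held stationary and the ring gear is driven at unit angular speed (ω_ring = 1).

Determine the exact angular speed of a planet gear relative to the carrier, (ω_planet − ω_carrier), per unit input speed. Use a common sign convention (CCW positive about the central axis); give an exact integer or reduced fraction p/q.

2065/1128

N_ring = 35 + 2·12 = 59
35(ω_s−ω_c) = −59(ω_r−ω_c),  ω_s=0, ω_r=1
35(0−ω_c) = −59(1−ω_c)  ⇒  94ω_c = 59  ⇒  ω_c = 59/94
sun–planet: 35·(0−59/94) = −12·(ω_p−ω_c)  ⇒  ω_p−ω_c = −(35/12)·(-59/94) = 2065/1128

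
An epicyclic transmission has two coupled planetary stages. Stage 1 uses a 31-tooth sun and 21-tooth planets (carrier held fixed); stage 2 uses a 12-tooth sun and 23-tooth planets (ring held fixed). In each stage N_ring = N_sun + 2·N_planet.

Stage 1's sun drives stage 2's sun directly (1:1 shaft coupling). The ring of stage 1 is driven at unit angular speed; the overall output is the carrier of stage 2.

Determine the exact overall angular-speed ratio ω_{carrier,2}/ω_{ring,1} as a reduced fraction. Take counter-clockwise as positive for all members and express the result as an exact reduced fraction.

Stage 1: N_ring = 31 + 2·21 = 73
Stage 1: 31(ω_s−ω_c) = −73(ω_r−ω_c),  ω_c=0, ω_r=1
Stage 1: ω_s = 0 − (73/31)(1−0) = -73/31
  ⇒ ω_s¹/ω_r¹ = -73/31
Stage 2: N_ring = 12 + 2·23 = 58
Stage 2: 12(ω_s−ω_c) = −58(ω_r−ω_c),  ω_r=0, ω_s=1
Stage 2: 12(1−ω_c) = −58(0−ω_c)  ⇒  70ω_c = 12  ⇒  ω_c = 6/35
  ⇒ ω_c²/ω_s² = 6/35
Coupling ω_s² = ω_s¹ ⇒ overall = -73/31 × 6/35 = -438/1085

-438/1085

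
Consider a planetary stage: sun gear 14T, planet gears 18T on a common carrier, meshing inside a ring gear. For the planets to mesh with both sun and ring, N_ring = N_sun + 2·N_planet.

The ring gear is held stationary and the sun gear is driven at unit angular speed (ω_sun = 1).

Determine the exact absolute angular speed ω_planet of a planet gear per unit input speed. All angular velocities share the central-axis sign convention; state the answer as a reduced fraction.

-7/18

N_ring = 14 + 2·18 = 50
14(ω_s−ω_c) = −50(ω_r−ω_c),  ω_r=0, ω_s=1
14(1−ω_c) = −50(0−ω_c)  ⇒  64ω_c = 14  ⇒  ω_c = 7/32
sun–planet: 14·(1−7/32) = −18·(ω_p−ω_c)  ⇒  ω_p−ω_c = −(14/18)·(25/32) = -175/288
ω_p = 7/32 − 175/288 = -7/18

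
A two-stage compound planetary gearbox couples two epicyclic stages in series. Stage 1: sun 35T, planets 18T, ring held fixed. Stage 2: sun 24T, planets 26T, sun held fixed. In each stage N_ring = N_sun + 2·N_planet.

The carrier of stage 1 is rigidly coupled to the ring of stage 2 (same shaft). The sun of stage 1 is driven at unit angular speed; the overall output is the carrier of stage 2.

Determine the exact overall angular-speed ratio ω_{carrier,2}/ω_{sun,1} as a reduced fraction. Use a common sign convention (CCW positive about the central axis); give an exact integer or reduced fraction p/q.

133/530

Stage 1: N_ring = 35 + 2·18 = 71
Stage 1: 35(ω_s−ω_c) = −71(ω_r−ω_c),  ω_r=0, ω_s=1
Stage 1: 35(1−ω_c) = −71(0−ω_c)  ⇒  106ω_c = 35  ⇒  ω_c = 35/106
  ⇒ ω_c¹/ω_s¹ = 35/106
Stage 2: N_ring = 24 + 2·26 = 76
Stage 2: 24(ω_s−ω_c) = −76(ω_r−ω_c),  ω_s=0, ω_r=1
Stage 2: 24(0−ω_c) = −76(1−ω_c)  ⇒  100ω_c = 76  ⇒  ω_c = 19/25
  ⇒ ω_c²/ω_r² = 19/25
Coupling ω_r² = ω_c¹ ⇒ overall = 35/106 × 19/25 = 133/530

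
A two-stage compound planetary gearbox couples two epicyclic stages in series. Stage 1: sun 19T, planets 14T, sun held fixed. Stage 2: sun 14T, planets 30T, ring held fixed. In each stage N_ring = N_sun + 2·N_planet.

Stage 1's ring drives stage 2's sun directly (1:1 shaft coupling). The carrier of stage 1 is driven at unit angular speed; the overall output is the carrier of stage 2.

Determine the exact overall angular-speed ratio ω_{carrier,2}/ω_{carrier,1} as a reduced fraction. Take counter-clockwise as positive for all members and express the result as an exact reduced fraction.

21/94

Stage 1: N_ring = 19 + 2·14 = 47
Stage 1: 19(ω_s−ω_c) = −47(ω_r−ω_c),  ω_s=0, ω_c=1
Stage 1: ω_r = 1 − (19/47)(0−1) = 66/47
  ⇒ ω_r¹/ω_c¹ = 66/47
Stage 2: N_ring = 14 + 2·30 = 74
Stage 2: 14(ω_s−ω_c) = −74(ω_r−ω_c),  ω_r=0, ω_s=1
Stage 2: 14(1−ω_c) = −74(0−ω_c)  ⇒  88ω_c = 14  ⇒  ω_c = 7/44
  ⇒ ω_c²/ω_s² = 7/44
Coupling ω_s² = ω_r¹ ⇒ overall = 66/47 × 7/44 = 21/94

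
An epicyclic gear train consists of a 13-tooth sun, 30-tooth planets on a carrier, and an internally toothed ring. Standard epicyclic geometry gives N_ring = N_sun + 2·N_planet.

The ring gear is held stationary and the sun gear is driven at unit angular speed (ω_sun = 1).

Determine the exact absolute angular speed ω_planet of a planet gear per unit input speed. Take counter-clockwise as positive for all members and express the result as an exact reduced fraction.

-13/60

N_ring = 13 + 2·30 = 73
13(ω_s−ω_c) = −73(ω_r−ω_c),  ω_r=0, ω_s=1
13(1−ω_c) = −73(0−ω_c)  ⇒  86ω_c = 13  ⇒  ω_c = 13/86
sun–planet: 13·(1−13/86) = −30·(ω_p−ω_c)  ⇒  ω_p−ω_c = −(13/30)·(73/86) = -949/2580
ω_p = 13/86 − 949/2580 = -13/60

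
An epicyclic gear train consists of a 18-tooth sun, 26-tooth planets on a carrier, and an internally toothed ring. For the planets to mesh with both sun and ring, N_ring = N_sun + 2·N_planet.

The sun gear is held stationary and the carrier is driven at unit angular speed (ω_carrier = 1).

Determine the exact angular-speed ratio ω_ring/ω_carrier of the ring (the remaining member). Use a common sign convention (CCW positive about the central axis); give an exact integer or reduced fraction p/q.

N_ring = 18 + 2·26 = 70
18(ω_s−ω_c) = −70(ω_r−ω_c),  ω_s=0, ω_c=1
ω_r = 1 − (18/70)(0−1) = 44/35
ω_r/ω_c = 44/35

44/35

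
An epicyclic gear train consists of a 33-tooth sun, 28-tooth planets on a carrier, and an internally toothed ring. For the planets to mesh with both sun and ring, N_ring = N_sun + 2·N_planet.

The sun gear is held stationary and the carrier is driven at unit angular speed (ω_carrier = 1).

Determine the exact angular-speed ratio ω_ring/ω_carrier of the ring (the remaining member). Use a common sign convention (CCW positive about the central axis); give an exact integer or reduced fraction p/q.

122/89

N_ring = 33 + 2·28 = 89
33(ω_s−ω_c) = −89(ω_r−ω_c),  ω_s=0, ω_c=1
ω_r = 1 − (33/89)(0−1) = 122/89
ω_r/ω_c = 122/89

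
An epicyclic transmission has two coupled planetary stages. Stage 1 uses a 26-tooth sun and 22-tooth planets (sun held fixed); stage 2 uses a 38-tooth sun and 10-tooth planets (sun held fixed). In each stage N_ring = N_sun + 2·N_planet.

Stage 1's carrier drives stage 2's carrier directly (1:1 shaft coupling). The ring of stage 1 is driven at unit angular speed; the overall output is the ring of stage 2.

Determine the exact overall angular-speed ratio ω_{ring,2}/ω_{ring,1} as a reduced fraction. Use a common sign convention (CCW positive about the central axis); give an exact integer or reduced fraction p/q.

Stage 1: N_ring = 26 + 2·22 = 70
Stage 1: 26(ω_s−ω_c) = −70(ω_r−ω_c),  ω_s=0, ω_r=1
Stage 1: 26(0−ω_c) = −70(1−ω_c)  ⇒  96ω_c = 70  ⇒  ω_c = 35/48
  ⇒ ω_c¹/ω_r¹ = 35/48
Stage 2: N_ring = 38 + 2·10 = 58
Stage 2: 38(ω_s−ω_c) = −58(ω_r−ω_c),  ω_s=0, ω_c=1
Stage 2: ω_r = 1 − (38/58)(0−1) = 48/29
  ⇒ ω_r²/ω_c² = 48/29
Coupling ω_c² = ω_c¹ ⇒ overall = 35/48 × 48/29 = 35/29

35/29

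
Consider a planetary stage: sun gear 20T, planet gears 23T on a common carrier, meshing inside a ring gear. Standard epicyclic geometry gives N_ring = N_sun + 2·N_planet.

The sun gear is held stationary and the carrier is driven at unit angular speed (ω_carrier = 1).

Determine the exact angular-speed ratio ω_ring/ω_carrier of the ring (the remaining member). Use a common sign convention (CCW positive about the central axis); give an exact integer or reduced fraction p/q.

N_ring = 20 + 2·23 = 66
20(ω_s−ω_c) = −66(ω_r−ω_c),  ω_s=0, ω_c=1
ω_r = 1 − (20/66)(0−1) = 43/33
ω_r/ω_c = 43/33

43/33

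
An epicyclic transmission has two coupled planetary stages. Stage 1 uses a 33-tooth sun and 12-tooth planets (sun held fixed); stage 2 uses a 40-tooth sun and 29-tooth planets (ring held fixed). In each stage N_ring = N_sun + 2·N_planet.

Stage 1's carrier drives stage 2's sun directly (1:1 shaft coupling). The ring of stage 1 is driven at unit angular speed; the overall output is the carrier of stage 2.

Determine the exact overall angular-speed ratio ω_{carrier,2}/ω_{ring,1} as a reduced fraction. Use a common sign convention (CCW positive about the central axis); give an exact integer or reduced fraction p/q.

Stage 1: N_ring = 33 + 2·12 = 57
Stage 1: 33(ω_s−ω_c) = −57(ω_r−ω_c),  ω_s=0, ω_r=1
Stage 1: 33(0−ω_c) = −57(1−ω_c)  ⇒  90ω_c = 57  ⇒  ω_c = 19/30
  ⇒ ω_c¹/ω_r¹ = 19/30
Stage 2: N_ring = 40 + 2·29 = 98
Stage 2: 40(ω_s−ω_c) = −98(ω_r−ω_c),  ω_r=0, ω_s=1
Stage 2: 40(1−ω_c) = −98(0−ω_c)  ⇒  138ω_c = 40  ⇒  ω_c = 20/69
  ⇒ ω_c²/ω_s² = 20/69
Coupling ω_s² = ω_c¹ ⇒ overall = 19/30 × 20/69 = 38/207

38/207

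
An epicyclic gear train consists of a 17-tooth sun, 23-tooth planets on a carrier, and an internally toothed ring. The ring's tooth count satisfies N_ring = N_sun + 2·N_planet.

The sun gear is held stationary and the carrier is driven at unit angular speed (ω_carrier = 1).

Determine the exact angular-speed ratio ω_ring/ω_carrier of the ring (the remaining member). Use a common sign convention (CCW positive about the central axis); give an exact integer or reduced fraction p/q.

80/63

N_ring = 17 + 2·23 = 63
17(ω_s−ω_c) = −63(ω_r−ω_c),  ω_s=0, ω_c=1
ω_r = 1 − (17/63)(0−1) = 80/63
ω_r/ω_c = 80/63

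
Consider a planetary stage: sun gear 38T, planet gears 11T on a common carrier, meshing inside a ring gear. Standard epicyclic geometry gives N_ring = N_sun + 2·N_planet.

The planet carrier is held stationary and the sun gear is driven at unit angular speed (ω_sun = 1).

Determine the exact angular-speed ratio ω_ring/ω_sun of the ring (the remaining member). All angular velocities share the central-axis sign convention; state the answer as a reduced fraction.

N_ring = 38 + 2·11 = 60
38(ω_s−ω_c) = −60(ω_r−ω_c),  ω_c=0, ω_s=1
ω_r = 0 − (38/60)(1−0) = -19/30
ω_r/ω_s = -19/30

-19/30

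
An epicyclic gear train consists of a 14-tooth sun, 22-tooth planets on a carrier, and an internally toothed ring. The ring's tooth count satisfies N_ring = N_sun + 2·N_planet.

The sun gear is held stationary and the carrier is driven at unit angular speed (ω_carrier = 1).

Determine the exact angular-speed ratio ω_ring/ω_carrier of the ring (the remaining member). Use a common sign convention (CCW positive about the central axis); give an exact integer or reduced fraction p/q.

36/29

N_ring = 14 + 2·22 = 58
14(ω_s−ω_c) = −58(ω_r−ω_c),  ω_s=0, ω_c=1
ω_r = 1 − (14/58)(0−1) = 36/29
ω_r/ω_c = 36/29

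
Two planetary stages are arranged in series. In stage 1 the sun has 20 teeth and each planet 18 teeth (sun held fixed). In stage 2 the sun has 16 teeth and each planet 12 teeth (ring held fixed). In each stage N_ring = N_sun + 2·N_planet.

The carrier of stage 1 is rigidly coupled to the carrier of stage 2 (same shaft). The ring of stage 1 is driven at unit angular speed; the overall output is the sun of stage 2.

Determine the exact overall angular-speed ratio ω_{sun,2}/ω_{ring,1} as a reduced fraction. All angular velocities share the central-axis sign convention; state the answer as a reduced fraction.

49/19

Stage 1: N_ring = 20 + 2·18 = 56
Stage 1: 20(ω_s−ω_c) = −56(ω_r−ω_c),  ω_s=0, ω_r=1
Stage 1: 20(0−ω_c) = −56(1−ω_c)  ⇒  76ω_c = 56  ⇒  ω_c = 14/19
  ⇒ ω_c¹/ω_r¹ = 14/19
Stage 2: N_ring = 16 + 2·12 = 40
Stage 2: 16(ω_s−ω_c) = −40(ω_r−ω_c),  ω_r=0, ω_c=1
Stage 2: ω_s = 1 − (40/16)(0−1) = 7/2
  ⇒ ω_s²/ω_c² = 7/2
Coupling ω_c² = ω_c¹ ⇒ overall = 14/19 × 7/2 = 49/19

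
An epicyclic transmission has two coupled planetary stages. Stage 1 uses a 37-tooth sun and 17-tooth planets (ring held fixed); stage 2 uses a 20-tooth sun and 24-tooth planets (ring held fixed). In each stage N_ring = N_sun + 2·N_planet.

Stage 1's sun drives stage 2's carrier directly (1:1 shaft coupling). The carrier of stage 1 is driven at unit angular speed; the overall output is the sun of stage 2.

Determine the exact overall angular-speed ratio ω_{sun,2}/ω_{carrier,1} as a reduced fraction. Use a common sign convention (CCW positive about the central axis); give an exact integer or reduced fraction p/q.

2376/185

Stage 1: N_ring = 37 + 2·17 = 71
Stage 1: 37(ω_s−ω_c) = −71(ω_r−ω_c),  ω_r=0, ω_c=1
Stage 1: ω_s = 1 − (71/37)(0−1) = 108/37
  ⇒ ω_s¹/ω_c¹ = 108/37
Stage 2: N_ring = 20 + 2·24 = 68
Stage 2: 20(ω_s−ω_c) = −68(ω_r−ω_c),  ω_r=0, ω_c=1
Stage 2: ω_s = 1 − (68/20)(0−1) = 22/5
  ⇒ ω_s²/ω_c² = 22/5
Coupling ω_c² = ω_s¹ ⇒ overall = 108/37 × 22/5 = 2376/185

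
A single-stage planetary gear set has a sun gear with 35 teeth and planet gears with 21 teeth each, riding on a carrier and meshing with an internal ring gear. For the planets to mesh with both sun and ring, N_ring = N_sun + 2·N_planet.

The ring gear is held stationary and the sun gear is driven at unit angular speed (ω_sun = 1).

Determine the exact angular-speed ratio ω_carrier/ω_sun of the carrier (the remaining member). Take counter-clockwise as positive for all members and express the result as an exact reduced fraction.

N_ring = 35 + 2·21 = 77
35(ω_s−ω_c) = −77(ω_r−ω_c),  ω_r=0, ω_s=1
35(1−ω_c) = −77(0−ω_c)  ⇒  112ω_c = 35  ⇒  ω_c = 5/16
ω_c/ω_s = 5/16

5/16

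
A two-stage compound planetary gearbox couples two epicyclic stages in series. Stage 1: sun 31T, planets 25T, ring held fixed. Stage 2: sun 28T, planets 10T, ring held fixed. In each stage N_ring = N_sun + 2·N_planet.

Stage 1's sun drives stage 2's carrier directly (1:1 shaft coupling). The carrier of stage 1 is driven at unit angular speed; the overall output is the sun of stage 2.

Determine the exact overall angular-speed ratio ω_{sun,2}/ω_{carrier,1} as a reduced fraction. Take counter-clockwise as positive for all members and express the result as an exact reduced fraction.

Stage 1: N_ring = 31 + 2·25 = 81
Stage 1: 31(ω_s−ω_c) = −81(ω_r−ω_c),  ω_r=0, ω_c=1
Stage 1: ω_s = 1 − (81/31)(0−1) = 112/31
  ⇒ ω_s¹/ω_c¹ = 112/31
Stage 2: N_ring = 28 + 2·10 = 48
Stage 2: 28(ω_s−ω_c) = −48(ω_r−ω_c),  ω_r=0, ω_c=1
Stage 2: ω_s = 1 − (48/28)(0−1) = 19/7
  ⇒ ω_s²/ω_c² = 19/7
Coupling ω_c² = ω_s¹ ⇒ overall = 112/31 × 19/7 = 304/31

304/31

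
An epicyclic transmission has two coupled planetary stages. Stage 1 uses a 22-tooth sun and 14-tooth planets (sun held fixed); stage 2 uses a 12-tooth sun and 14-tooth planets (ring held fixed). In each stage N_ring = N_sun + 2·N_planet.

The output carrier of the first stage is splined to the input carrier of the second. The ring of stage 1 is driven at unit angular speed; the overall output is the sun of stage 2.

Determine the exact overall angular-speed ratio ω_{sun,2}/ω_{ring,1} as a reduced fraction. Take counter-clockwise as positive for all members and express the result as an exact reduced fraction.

Stage 1: N_ring = 22 + 2·14 = 50
Stage 1: 22(ω_s−ω_c) = −50(ω_r−ω_c),  ω_s=0, ω_r=1
Stage 1: 22(0−ω_c) = −50(1−ω_c)  ⇒  72ω_c = 50  ⇒  ω_c = 25/36
  ⇒ ω_c¹/ω_r¹ = 25/36
Stage 2: N_ring = 12 + 2·14 = 40
Stage 2: 12(ω_s−ω_c) = −40(ω_r−ω_c),  ω_r=0, ω_c=1
Stage 2: ω_s = 1 − (40/12)(0−1) = 13/3
  ⇒ ω_s²/ω_c² = 13/3
Coupling ω_c² = ω_c¹ ⇒ overall = 25/36 × 13/3 = 325/108

325/108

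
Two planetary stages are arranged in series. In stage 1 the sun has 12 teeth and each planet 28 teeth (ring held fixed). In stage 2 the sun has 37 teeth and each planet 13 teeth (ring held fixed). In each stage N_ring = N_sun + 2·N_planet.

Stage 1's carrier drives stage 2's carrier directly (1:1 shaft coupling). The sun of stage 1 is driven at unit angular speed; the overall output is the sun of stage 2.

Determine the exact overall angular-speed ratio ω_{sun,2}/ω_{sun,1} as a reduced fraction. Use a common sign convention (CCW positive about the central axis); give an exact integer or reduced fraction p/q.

Stage 1: N_ring = 12 + 2·28 = 68
Stage 1: 12(ω_s−ω_c) = −68(ω_r−ω_c),  ω_r=0, ω_s=1
Stage 1: 12(1−ω_c) = −68(0−ω_c)  ⇒  80ω_c = 12  ⇒  ω_c = 3/20
  ⇒ ω_c¹/ω_s¹ = 3/20
Stage 2: N_ring = 37 + 2·13 = 63
Stage 2: 37(ω_s−ω_c) = −63(ω_r−ω_c),  ω_r=0, ω_c=1
Stage 2: ω_s = 1 − (63/37)(0−1) = 100/37
  ⇒ ω_s²/ω_c² = 100/37
Coupling ω_c² = ω_c¹ ⇒ overall = 3/20 × 100/37 = 15/37

15/37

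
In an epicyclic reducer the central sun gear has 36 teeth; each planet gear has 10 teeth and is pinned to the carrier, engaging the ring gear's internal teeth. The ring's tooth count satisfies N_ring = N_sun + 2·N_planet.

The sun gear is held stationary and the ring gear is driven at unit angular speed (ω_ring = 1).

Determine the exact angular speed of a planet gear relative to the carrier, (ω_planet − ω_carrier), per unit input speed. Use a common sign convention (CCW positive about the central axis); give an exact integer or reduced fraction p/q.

N_ring = 36 + 2·10 = 56
36(ω_s−ω_c) = −56(ω_r−ω_c),  ω_s=0, ω_r=1
36(0−ω_c) = −56(1−ω_c)  ⇒  92ω_c = 56  ⇒  ω_c = 14/23
sun–planet: 36·(0−14/23) = −10·(ω_p−ω_c)  ⇒  ω_p−ω_c = −(36/10)·(-14/23) = 252/115

252/115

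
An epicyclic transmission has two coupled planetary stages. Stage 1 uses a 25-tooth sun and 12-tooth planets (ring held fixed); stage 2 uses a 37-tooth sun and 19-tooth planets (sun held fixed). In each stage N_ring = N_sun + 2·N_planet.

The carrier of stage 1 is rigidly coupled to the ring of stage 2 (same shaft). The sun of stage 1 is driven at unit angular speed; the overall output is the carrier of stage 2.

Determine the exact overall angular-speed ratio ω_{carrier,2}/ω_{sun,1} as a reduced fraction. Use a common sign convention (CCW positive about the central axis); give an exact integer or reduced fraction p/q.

1875/8288

Stage 1: N_ring = 25 + 2·12 = 49
Stage 1: 25(ω_s−ω_c) = −49(ω_r−ω_c),  ω_r=0, ω_s=1
Stage 1: 25(1−ω_c) = −49(0−ω_c)  ⇒  74ω_c = 25  ⇒  ω_c = 25/74
  ⇒ ω_c¹/ω_s¹ = 25/74
Stage 2: N_ring = 37 + 2·19 = 75
Stage 2: 37(ω_s−ω_c) = −75(ω_r−ω_c),  ω_s=0, ω_r=1
Stage 2: 37(0−ω_c) = −75(1−ω_c)  ⇒  112ω_c = 75  ⇒  ω_c = 75/112
  ⇒ ω_c²/ω_r² = 75/112
Coupling ω_r² = ω_c¹ ⇒ overall = 25/74 × 75/112 = 1875/8288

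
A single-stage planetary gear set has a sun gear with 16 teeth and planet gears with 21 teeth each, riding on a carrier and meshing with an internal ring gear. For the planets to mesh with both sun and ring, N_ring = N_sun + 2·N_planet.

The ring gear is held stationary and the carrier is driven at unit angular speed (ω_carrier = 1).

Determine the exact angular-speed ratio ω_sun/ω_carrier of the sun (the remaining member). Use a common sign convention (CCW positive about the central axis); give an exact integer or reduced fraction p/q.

37/8

N_ring = 16 + 2·21 = 58
16(ω_s−ω_c) = −58(ω_r−ω_c),  ω_r=0, ω_c=1
ω_s = 1 − (58/16)(0−1) = 37/8
ω_s/ω_c = 37/8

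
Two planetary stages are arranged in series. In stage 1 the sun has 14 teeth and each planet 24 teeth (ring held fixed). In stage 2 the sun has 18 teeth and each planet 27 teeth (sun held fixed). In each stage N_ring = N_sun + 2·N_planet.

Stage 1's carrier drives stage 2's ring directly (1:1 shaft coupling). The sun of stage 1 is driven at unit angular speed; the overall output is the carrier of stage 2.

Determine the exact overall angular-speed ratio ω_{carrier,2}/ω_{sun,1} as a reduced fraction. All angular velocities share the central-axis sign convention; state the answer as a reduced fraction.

14/95

Stage 1: N_ring = 14 + 2·24 = 62
Stage 1: 14(ω_s−ω_c) = −62(ω_r−ω_c),  ω_r=0, ω_s=1
Stage 1: 14(1−ω_c) = −62(0−ω_c)  ⇒  76ω_c = 14  ⇒  ω_c = 7/38
  ⇒ ω_c¹/ω_s¹ = 7/38
Stage 2: N_ring = 18 + 2·27 = 72
Stage 2: 18(ω_s−ω_c) = −72(ω_r−ω_c),  ω_s=0, ω_r=1
Stage 2: 18(0−ω_c) = −72(1−ω_c)  ⇒  90ω_c = 72  ⇒  ω_c = 4/5
  ⇒ ω_c²/ω_r² = 4/5
Coupling ω_r² = ω_c¹ ⇒ overall = 7/38 × 4/5 = 14/95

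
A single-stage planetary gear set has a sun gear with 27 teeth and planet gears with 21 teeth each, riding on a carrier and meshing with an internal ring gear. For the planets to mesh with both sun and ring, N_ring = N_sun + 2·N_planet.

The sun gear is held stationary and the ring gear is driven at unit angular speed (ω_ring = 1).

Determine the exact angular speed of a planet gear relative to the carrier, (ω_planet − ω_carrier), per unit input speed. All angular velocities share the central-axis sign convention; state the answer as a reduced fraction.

207/224

N_ring = 27 + 2·21 = 69
27(ω_s−ω_c) = −69(ω_r−ω_c),  ω_s=0, ω_r=1
27(0−ω_c) = −69(1−ω_c)  ⇒  96ω_c = 69  ⇒  ω_c = 23/32
sun–planet: 27·(0−23/32) = −21·(ω_p−ω_c)  ⇒  ω_p−ω_c = −(27/21)·(-23/32) = 207/224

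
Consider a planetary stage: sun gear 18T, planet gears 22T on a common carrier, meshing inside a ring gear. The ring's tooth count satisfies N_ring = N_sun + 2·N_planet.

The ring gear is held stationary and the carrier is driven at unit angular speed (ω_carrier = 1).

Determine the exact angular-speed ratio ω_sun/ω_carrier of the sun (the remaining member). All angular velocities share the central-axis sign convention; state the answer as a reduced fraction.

N_ring = 18 + 2·22 = 62
18(ω_s−ω_c) = −62(ω_r−ω_c),  ω_r=0, ω_c=1
ω_s = 1 − (62/18)(0−1) = 40/9
ω_s/ω_c = 40/9

40/9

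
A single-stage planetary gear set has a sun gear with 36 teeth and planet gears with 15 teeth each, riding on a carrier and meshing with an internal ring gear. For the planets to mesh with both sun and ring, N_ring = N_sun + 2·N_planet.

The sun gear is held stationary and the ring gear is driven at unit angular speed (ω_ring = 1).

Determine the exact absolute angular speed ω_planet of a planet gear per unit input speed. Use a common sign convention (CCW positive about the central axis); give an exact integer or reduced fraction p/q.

N_ring = 36 + 2·15 = 66
36(ω_s−ω_c) = −66(ω_r−ω_c),  ω_s=0, ω_r=1
36(0−ω_c) = −66(1−ω_c)  ⇒  102ω_c = 66  ⇒  ω_c = 11/17
sun–planet: 36·(0−11/17) = −15·(ω_p−ω_c)  ⇒  ω_p−ω_c = −(36/15)·(-11/17) = 132/85
ω_p = 11/17 + 132/85 = 11/5

11/5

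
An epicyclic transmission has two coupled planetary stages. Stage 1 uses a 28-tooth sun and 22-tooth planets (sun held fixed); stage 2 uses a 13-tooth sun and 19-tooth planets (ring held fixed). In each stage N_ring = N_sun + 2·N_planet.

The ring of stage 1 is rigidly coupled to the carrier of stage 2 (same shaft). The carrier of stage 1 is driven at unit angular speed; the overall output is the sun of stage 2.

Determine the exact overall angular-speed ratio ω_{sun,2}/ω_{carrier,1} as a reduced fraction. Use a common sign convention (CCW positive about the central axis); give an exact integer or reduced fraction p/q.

800/117

Stage 1: N_ring = 28 + 2·22 = 72
Stage 1: 28(ω_s−ω_c) = −72(ω_r−ω_c),  ω_s=0, ω_c=1
Stage 1: ω_r = 1 − (28/72)(0−1) = 25/18
  ⇒ ω_r¹/ω_c¹ = 25/18
Stage 2: N_ring = 13 + 2·19 = 51
Stage 2: 13(ω_s−ω_c) = −51(ω_r−ω_c),  ω_r=0, ω_c=1
Stage 2: ω_s = 1 − (51/13)(0−1) = 64/13
  ⇒ ω_s²/ω_c² = 64/13
Coupling ω_c² = ω_r¹ ⇒ overall = 25/18 × 64/13 = 800/117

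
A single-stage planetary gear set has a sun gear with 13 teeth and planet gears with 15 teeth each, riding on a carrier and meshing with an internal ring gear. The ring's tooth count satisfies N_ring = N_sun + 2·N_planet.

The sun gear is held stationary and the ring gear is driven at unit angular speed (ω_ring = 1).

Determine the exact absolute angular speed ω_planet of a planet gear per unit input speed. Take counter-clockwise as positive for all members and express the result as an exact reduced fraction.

N_ring = 13 + 2·15 = 43
13(ω_s−ω_c) = −43(ω_r−ω_c),  ω_s=0, ω_r=1
13(0−ω_c) = −43(1−ω_c)  ⇒  56ω_c = 43  ⇒  ω_c = 43/56
sun–planet: 13·(0−43/56) = −15·(ω_p−ω_c)  ⇒  ω_p−ω_c = −(13/15)·(-43/56) = 559/840
ω_p = 43/56 + 559/840 = 43/30

43/30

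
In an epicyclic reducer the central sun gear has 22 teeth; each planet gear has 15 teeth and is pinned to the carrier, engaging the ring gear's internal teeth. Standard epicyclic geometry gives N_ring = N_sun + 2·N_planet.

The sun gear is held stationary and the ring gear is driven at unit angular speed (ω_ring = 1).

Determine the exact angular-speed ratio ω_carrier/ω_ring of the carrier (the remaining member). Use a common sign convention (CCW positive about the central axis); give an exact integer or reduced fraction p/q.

N_ring = 22 + 2·15 = 52
22(ω_s−ω_c) = −52(ω_r−ω_c),  ω_s=0, ω_r=1
22(0−ω_c) = −52(1−ω_c)  ⇒  74ω_c = 52  ⇒  ω_c = 26/37
ω_c/ω_r = 26/37

26/37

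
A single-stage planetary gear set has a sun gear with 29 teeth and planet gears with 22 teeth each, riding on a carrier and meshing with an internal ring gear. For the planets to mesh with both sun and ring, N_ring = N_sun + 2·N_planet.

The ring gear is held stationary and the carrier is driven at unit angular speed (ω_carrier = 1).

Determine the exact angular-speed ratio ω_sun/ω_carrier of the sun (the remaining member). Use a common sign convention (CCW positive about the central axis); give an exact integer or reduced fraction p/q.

102/29

N_ring = 29 + 2·22 = 73
29(ω_s−ω_c) = −73(ω_r−ω_c),  ω_r=0, ω_c=1
ω_s = 1 − (73/29)(0−1) = 102/29
ω_s/ω_c = 102/29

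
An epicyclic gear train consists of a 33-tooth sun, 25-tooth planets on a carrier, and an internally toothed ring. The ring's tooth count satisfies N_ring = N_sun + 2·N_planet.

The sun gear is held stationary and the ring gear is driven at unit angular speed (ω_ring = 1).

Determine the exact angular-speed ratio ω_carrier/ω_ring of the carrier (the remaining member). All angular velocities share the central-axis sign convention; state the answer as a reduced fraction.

N_ring = 33 + 2·25 = 83
33(ω_s−ω_c) = −83(ω_r−ω_c),  ω_s=0, ω_r=1
33(0−ω_c) = −83(1−ω_c)  ⇒  116ω_c = 83  ⇒  ω_c = 83/116
ω_c/ω_r = 83/116

83/116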